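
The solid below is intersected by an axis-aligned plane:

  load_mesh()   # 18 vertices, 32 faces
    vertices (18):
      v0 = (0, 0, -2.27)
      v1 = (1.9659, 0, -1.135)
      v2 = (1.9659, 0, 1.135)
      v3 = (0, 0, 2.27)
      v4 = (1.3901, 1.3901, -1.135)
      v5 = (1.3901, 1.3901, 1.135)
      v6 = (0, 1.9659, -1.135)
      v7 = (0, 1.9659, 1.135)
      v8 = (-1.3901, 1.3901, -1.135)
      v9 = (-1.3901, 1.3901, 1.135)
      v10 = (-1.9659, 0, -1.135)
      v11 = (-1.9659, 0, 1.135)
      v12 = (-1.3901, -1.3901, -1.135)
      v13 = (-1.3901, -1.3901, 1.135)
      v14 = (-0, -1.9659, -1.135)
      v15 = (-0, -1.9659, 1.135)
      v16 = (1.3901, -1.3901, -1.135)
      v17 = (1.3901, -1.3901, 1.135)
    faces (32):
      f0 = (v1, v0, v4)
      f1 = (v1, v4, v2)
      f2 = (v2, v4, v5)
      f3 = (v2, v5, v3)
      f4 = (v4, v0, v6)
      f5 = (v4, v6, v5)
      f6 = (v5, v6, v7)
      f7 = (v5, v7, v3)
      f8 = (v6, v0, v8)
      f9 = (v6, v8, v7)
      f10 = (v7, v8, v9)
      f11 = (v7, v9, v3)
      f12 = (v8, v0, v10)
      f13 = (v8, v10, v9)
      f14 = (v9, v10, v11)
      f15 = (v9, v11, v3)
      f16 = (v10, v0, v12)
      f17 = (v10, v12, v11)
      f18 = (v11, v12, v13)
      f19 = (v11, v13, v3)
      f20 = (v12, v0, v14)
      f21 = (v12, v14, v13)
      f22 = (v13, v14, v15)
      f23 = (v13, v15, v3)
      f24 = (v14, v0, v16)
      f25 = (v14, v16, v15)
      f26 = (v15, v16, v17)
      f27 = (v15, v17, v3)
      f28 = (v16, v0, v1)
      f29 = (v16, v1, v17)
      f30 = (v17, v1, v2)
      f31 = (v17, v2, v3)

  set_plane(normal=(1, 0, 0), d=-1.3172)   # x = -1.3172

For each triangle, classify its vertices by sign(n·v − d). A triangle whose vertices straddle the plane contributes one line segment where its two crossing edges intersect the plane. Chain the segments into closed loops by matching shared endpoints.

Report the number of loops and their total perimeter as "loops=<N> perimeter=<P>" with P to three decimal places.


loops=1 perimeter=10.434

Straddling triangles (12 of 32):
  (v6,v0,v8) [++-] → (-1.3172, 1.3172, -1.19452)–(-1.3172, 1.4203, -1.135)  len=0.1190
  (v6,v8,v7) [+-+] → (-1.3172, 1.4203, -1.135)–(-1.3172, 1.4203, -1.01596)  len=0.1190
  (v7,v8,v9) [+--] → (-1.3172, 1.4203, -1.01596)–(-1.3172, 1.4203, 1.135)  len=2.1510
  (v7,v9,v3) [+-+] → (-1.3172, 1.4203, 1.135)–(-1.3172, 1.3172, 1.19452)  len=0.1190
  (v8,v0,v10) [-+-] → (-1.3172, 1.3172, -1.19452)–(-1.3172, 0, -1.50952)  len=1.3543
  (v9,v11,v3) [--+] → (-1.3172, 0, 1.50952)–(-1.3172, 1.3172, 1.19452)  len=1.3543
  (v10,v0,v12) [-+-] → (-1.3172, 0, -1.50952)–(-1.3172, -1.3172, -1.19452)  len=1.3543
  (v11,v13,v3) [--+] → (-1.3172, -1.3172, 1.19452)–(-1.3172, 0, 1.50952)  len=1.3543
  (v12,v0,v14) [-++] → (-1.3172, -1.3172, -1.19452)–(-1.3172, -1.4203, -1.135)  len=0.1190
  (v12,v14,v13) [-+-] → (-1.3172, -1.4203, -1.135)–(-1.3172, -1.4203, 1.01596)  len=2.1510
  (v13,v14,v15) [-++] → (-1.3172, -1.4203, 1.01596)–(-1.3172, -1.4203, 1.135)  len=0.1190
  (v13,v15,v3) [-++] → (-1.3172, -1.4203, 1.135)–(-1.3172, -1.3172, 1.19452)  len=0.1190

Chained into 1 loop(s):
  loop 1: 12 segments, perimeter = 10.4335
Total perimeter = 10.434


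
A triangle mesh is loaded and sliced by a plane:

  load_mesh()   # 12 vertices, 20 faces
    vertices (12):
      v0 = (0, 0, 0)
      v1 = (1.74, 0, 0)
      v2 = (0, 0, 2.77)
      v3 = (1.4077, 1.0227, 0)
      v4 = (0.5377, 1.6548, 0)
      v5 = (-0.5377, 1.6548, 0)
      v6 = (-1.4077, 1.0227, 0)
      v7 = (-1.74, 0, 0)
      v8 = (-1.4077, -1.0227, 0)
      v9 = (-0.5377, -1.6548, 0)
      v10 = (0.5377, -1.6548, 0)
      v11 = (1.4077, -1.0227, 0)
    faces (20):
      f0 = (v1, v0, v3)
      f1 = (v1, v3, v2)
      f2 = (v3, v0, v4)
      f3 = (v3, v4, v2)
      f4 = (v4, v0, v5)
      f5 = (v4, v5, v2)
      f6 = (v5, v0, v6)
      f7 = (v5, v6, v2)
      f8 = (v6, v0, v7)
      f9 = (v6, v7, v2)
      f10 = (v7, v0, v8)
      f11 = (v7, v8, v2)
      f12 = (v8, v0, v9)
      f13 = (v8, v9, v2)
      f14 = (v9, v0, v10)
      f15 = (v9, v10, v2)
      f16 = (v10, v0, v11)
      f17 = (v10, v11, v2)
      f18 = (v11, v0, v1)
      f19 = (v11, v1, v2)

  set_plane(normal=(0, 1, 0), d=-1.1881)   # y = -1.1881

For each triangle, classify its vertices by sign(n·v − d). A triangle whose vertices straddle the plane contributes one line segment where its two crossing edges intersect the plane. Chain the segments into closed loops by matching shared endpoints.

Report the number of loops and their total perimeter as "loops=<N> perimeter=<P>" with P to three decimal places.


loops=1 perimeter=5.360

Straddling triangles (6 of 20):
  (v8,v0,v9) [++-] → (-0.386054, -1.1881, 0)–(-1.18005, -1.1881, 0)  len=0.7940
  (v8,v9,v2) [+-+] → (-1.18005, -1.1881, 0)–(-0.386054, -1.1881, 0.781218)  len=1.1139
  (v9,v0,v10) [-+-] → (-0.386054, -1.1881, 0)–(0.386054, -1.1881, 0)  len=0.7721
  (v9,v10,v2) [--+] → (0.386054, -1.1881, 0.781218)–(-0.386054, -1.1881, 0.781218)  len=0.7721
  (v10,v0,v11) [-++] → (0.386054, -1.1881, 0)–(1.18005, -1.1881, 0)  len=0.7940
  (v10,v11,v2) [-++] → (1.18005, -1.1881, 0)–(0.386054, -1.1881, 0.781218)  len=1.1139

Chained into 1 loop(s):
  loop 1: 6 segments, perimeter = 5.3600
Total perimeter = 5.360


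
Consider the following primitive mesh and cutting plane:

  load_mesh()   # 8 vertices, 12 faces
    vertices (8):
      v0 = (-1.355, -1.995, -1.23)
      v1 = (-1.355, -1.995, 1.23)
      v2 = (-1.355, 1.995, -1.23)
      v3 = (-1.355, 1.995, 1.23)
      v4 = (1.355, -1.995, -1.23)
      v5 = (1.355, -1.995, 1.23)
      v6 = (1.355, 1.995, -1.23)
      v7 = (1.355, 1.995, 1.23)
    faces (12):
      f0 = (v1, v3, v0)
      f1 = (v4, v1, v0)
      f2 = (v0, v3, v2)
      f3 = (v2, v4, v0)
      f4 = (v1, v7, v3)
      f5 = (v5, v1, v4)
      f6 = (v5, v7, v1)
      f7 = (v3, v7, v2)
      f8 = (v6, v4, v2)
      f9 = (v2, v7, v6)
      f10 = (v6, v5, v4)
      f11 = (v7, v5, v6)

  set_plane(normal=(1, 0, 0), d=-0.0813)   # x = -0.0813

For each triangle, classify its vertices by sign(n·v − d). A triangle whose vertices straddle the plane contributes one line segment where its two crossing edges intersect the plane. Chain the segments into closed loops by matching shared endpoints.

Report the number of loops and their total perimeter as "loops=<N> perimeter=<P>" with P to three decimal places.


Straddling triangles (8 of 12):
  (v4,v1,v0) [+--] → (-0.0813, -1.995, 0.0738)–(-0.0813, -1.995, -1.23)  len=1.3038
  (v2,v4,v0) [-+-] → (-0.0813, 0.1197, -1.23)–(-0.0813, -1.995, -1.23)  len=2.1147
  (v1,v7,v3) [-+-] → (-0.0813, -0.1197, 1.23)–(-0.0813, 1.995, 1.23)  len=2.1147
  (v5,v1,v4) [+-+] → (-0.0813, -1.995, 1.23)–(-0.0813, -1.995, 0.0738)  len=1.1562
  (v5,v7,v1) [++-] → (-0.0813, -0.1197, 1.23)–(-0.0813, -1.995, 1.23)  len=1.8753
  (v3,v7,v2) [-+-] → (-0.0813, 1.995, 1.23)–(-0.0813, 1.995, -0.0738)  len=1.3038
  (v6,v4,v2) [++-] → (-0.0813, 0.1197, -1.23)–(-0.0813, 1.995, -1.23)  len=1.8753
  (v2,v7,v6) [-++] → (-0.0813, 1.995, -0.0738)–(-0.0813, 1.995, -1.23)  len=1.1562

Chained into 1 loop(s):
  loop 1: 8 segments, perimeter = 12.9000
Total perimeter = 12.900

loops=1 perimeter=12.900


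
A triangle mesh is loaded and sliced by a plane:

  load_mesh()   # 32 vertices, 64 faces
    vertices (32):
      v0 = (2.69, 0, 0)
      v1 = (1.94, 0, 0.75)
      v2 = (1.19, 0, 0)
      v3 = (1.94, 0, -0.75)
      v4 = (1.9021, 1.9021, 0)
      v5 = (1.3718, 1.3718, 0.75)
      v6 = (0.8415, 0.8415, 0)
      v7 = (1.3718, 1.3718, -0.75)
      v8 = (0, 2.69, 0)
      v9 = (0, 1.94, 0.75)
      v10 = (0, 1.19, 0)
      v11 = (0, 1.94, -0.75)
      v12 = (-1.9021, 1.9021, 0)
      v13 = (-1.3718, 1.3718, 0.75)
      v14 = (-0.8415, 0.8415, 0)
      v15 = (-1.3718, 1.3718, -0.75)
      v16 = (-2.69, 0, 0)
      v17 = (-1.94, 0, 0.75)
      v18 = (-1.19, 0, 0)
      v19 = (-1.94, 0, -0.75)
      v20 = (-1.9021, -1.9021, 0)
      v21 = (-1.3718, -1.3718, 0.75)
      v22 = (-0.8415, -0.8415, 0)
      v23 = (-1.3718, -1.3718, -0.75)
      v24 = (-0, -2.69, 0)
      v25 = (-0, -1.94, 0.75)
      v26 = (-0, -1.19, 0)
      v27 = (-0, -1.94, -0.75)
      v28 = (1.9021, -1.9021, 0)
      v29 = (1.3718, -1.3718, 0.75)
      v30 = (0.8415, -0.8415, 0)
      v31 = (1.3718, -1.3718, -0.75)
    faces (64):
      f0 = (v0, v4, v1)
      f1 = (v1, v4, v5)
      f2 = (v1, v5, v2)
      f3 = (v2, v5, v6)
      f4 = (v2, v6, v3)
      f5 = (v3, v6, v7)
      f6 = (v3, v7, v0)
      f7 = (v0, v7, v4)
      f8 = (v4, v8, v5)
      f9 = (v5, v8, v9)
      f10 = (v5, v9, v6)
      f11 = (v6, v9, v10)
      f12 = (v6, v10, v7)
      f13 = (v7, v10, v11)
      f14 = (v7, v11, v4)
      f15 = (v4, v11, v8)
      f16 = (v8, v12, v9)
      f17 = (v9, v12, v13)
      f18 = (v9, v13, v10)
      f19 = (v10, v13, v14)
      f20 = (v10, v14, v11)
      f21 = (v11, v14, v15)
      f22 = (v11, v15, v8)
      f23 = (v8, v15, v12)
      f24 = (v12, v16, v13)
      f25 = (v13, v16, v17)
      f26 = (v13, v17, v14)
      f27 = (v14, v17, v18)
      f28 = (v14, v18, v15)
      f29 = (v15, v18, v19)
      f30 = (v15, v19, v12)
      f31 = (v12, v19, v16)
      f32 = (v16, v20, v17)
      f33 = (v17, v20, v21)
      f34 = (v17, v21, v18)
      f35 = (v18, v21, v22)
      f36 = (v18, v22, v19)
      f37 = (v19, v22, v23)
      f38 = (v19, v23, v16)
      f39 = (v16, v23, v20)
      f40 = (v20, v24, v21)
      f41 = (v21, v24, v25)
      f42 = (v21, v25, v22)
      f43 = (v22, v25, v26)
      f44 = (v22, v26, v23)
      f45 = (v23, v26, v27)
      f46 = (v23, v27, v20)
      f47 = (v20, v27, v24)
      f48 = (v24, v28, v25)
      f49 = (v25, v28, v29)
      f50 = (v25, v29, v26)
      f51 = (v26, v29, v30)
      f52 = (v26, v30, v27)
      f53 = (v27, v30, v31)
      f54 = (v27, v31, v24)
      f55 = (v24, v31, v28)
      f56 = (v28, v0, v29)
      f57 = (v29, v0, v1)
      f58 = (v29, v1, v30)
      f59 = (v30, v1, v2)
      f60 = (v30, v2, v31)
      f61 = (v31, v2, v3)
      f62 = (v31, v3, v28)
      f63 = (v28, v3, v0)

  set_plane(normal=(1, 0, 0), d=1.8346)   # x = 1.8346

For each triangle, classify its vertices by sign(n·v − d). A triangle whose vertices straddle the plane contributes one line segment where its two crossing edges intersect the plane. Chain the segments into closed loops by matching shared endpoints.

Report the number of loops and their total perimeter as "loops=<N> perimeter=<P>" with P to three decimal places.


Straddling triangles (18 of 64):
  (v1,v4,v5) [++-] → (1.8346, 1.8346, 0.0954648)–(1.8346, 0.254466, 0.75)  len=1.7103
  (v1,v5,v2) [+--] → (1.8346, 0.254466, 0.75)–(1.8346, 0, 0.6446)  len=0.2754
  (v2,v6,v3) [--+] → (1.8346, 0.0807411, -0.678038)–(1.8346, 0, -0.6446)  len=0.0874
  (v3,v6,v7) [+--] → (1.8346, 0.0807411, -0.678038)–(1.8346, 0.254466, -0.75)  len=0.1880
  (v3,v7,v0) [+-+] → (1.8346, 0.254466, -0.75)–(1.8346, 0.890182, -0.486686)  len=0.6881
  (v0,v7,v4) [+-+] → (1.8346, 0.890182, -0.486686)–(1.8346, 1.8346, -0.0954648)  len=1.0222
  (v4,v8,v5) [+--] → (1.8346, 1.93006, 0)–(1.8346, 1.8346, 0.0954648)  len=0.1350
  (v7,v11,v4) [--+] → (1.8346, 1.90344, -0.0266153)–(1.8346, 1.8346, -0.0954648)  len=0.0974
  (v4,v11,v8) [+--] → (1.8346, 1.90344, -0.0266153)–(1.8346, 1.93006, 0)  len=0.0376
  (v24,v28,v25) [-+-] → (1.8346, -1.93006, 0)–(1.8346, -1.90344, 0.0266153)  len=0.0376
  (v25,v28,v29) [-+-] → (1.8346, -1.90344, 0.0266153)–(1.8346, -1.8346, 0.0954648)  len=0.0974
  (v24,v31,v28) [--+] → (1.8346, -1.8346, -0.0954648)–(1.8346, -1.93006, 0)  len=0.1350
  (v28,v0,v29) [++-] → (1.8346, -0.890182, 0.486686)–(1.8346, -1.8346, 0.0954648)  len=1.0222
  (v29,v0,v1) [-++] → (1.8346, -0.890182, 0.486686)–(1.8346, -0.254466, 0.75)  len=0.6881
  (v29,v1,v30) [-+-] → (1.8346, -0.254466, 0.75)–(1.8346, -0.0807411, 0.678038)  len=0.1880
  (v30,v1,v2) [-+-] → (1.8346, -0.0807411, 0.678038)–(1.8346, 0, 0.6446)  len=0.0874
  (v31,v2,v3) [--+] → (1.8346, 0, -0.6446)–(1.8346, -0.254466, -0.75)  len=0.2754
  (v31,v3,v28) [-++] → (1.8346, -0.254466, -0.75)–(1.8346, -1.8346, -0.0954648)  len=1.7103

Chained into 1 loop(s):
  loop 1: 18 segments, perimeter = 8.4831
Total perimeter = 8.483

loops=1 perimeter=8.483


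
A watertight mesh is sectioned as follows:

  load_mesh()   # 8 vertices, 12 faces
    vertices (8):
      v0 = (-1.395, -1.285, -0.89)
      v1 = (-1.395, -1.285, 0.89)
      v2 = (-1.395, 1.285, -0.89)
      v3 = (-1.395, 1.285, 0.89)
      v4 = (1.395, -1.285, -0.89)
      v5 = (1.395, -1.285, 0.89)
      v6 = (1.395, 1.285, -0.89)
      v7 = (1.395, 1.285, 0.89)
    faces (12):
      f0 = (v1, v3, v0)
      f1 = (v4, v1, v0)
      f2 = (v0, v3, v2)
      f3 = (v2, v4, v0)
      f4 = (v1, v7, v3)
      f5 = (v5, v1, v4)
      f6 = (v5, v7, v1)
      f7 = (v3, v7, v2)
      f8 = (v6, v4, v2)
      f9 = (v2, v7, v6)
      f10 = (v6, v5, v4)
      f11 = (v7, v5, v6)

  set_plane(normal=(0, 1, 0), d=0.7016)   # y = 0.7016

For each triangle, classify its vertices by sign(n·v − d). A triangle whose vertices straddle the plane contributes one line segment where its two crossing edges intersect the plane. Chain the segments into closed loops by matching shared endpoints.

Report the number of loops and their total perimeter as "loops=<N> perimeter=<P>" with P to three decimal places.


loops=1 perimeter=9.140

Straddling triangles (8 of 12):
  (v1,v3,v0) [-+-] → (-1.395, 0.7016, 0.89)–(-1.395, 0.7016, 0.485933)  len=0.4041
  (v0,v3,v2) [-++] → (-1.395, 0.7016, 0.485933)–(-1.395, 0.7016, -0.89)  len=1.3759
  (v2,v4,v0) [+--] → (-0.761659, 0.7016, -0.89)–(-1.395, 0.7016, -0.89)  len=0.6333
  (v1,v7,v3) [-++] → (0.761659, 0.7016, 0.89)–(-1.395, 0.7016, 0.89)  len=2.1567
  (v5,v7,v1) [-+-] → (1.395, 0.7016, 0.89)–(0.761659, 0.7016, 0.89)  len=0.6333
  (v6,v4,v2) [+-+] → (1.395, 0.7016, -0.89)–(-0.761659, 0.7016, -0.89)  len=2.1567
  (v6,v5,v4) [+--] → (1.395, 0.7016, -0.485933)–(1.395, 0.7016, -0.89)  len=0.4041
  (v7,v5,v6) [+-+] → (1.395, 0.7016, 0.89)–(1.395, 0.7016, -0.485933)  len=1.3759

Chained into 1 loop(s):
  loop 1: 8 segments, perimeter = 9.1400
Total perimeter = 9.140


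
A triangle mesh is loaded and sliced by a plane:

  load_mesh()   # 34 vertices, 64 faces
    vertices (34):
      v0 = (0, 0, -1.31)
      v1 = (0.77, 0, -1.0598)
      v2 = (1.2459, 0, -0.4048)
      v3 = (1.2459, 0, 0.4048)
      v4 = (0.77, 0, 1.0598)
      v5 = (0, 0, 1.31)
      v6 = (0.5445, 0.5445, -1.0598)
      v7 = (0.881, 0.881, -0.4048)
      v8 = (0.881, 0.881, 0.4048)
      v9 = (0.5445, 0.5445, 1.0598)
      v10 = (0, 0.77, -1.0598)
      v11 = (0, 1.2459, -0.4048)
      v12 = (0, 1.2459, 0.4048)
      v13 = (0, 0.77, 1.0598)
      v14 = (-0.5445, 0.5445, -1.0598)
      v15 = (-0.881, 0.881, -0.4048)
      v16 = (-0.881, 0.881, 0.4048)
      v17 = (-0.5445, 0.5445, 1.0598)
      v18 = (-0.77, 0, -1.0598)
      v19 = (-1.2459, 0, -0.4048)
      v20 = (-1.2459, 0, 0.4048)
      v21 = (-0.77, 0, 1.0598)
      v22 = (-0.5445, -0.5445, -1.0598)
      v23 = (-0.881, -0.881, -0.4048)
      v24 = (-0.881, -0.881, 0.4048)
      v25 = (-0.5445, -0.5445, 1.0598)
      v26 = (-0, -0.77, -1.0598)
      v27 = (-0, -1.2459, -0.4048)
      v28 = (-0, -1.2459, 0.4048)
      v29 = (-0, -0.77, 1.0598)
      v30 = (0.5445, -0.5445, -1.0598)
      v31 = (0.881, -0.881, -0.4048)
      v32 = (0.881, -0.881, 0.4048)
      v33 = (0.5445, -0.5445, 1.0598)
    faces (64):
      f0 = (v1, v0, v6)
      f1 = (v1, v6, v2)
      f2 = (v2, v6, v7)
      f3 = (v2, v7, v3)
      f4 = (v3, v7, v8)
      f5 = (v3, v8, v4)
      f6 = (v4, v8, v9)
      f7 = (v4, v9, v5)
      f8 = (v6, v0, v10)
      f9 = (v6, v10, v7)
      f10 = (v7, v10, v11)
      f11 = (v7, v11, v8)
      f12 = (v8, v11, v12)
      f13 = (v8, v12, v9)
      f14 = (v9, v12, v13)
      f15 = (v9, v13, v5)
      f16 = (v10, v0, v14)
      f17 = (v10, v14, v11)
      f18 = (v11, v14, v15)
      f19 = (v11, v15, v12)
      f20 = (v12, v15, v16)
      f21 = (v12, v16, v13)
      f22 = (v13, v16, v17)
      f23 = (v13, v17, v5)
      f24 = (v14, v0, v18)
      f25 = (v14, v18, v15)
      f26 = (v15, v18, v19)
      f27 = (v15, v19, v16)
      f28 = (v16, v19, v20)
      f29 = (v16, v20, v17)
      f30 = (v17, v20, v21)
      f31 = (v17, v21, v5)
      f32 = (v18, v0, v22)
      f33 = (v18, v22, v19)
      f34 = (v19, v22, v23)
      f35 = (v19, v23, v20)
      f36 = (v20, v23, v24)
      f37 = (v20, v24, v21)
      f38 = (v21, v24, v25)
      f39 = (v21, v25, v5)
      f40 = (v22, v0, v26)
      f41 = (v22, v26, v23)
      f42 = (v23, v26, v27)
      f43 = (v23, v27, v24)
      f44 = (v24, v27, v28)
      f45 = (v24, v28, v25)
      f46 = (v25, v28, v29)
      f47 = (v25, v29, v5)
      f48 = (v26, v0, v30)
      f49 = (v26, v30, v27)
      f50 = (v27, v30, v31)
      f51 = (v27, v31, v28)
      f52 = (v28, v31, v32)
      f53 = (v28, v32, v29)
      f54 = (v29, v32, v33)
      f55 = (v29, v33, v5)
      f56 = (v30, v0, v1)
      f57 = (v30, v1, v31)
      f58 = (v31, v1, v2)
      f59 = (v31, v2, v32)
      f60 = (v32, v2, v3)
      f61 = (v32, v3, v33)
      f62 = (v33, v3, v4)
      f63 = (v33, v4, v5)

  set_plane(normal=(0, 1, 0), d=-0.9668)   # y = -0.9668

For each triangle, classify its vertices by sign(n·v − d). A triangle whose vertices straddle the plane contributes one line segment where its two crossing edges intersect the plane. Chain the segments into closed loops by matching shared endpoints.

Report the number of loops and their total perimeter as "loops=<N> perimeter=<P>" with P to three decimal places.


Straddling triangles (10 of 64):
  (v23,v26,v27) [++-] → (0, -0.9668, -0.788936)–(-0.673848, -0.9668, -0.4048)  len=0.7756
  (v23,v27,v24) [+-+] → (-0.673848, -0.9668, -0.4048)–(-0.673848, -0.9668, 0.214436)  len=0.6192
  (v24,v27,v28) [+--] → (-0.673848, -0.9668, 0.214436)–(-0.673848, -0.9668, 0.4048)  len=0.1904
  (v24,v28,v25) [+-+] → (-0.673848, -0.9668, 0.4048)–(-0.216667, -0.9668, 0.665437)  len=0.5263
  (v25,v28,v29) [+-+] → (-0.216667, -0.9668, 0.665437)–(0, -0.9668, 0.788936)  len=0.2494
  (v26,v30,v27) [++-] → (0.216667, -0.9668, -0.665437)–(0, -0.9668, -0.788936)  len=0.2494
  (v27,v30,v31) [-++] → (0.216667, -0.9668, -0.665437)–(0.673848, -0.9668, -0.4048)  len=0.5263
  (v27,v31,v28) [-+-] → (0.673848, -0.9668, -0.4048)–(0.673848, -0.9668, -0.214436)  len=0.1904
  (v28,v31,v32) [-++] → (0.673848, -0.9668, -0.214436)–(0.673848, -0.9668, 0.4048)  len=0.6192
  (v28,v32,v29) [-++] → (0.673848, -0.9668, 0.4048)–(0, -0.9668, 0.788936)  len=0.7756

Chained into 1 loop(s):
  loop 1: 10 segments, perimeter = 4.7218
Total perimeter = 4.722

loops=1 perimeter=4.722


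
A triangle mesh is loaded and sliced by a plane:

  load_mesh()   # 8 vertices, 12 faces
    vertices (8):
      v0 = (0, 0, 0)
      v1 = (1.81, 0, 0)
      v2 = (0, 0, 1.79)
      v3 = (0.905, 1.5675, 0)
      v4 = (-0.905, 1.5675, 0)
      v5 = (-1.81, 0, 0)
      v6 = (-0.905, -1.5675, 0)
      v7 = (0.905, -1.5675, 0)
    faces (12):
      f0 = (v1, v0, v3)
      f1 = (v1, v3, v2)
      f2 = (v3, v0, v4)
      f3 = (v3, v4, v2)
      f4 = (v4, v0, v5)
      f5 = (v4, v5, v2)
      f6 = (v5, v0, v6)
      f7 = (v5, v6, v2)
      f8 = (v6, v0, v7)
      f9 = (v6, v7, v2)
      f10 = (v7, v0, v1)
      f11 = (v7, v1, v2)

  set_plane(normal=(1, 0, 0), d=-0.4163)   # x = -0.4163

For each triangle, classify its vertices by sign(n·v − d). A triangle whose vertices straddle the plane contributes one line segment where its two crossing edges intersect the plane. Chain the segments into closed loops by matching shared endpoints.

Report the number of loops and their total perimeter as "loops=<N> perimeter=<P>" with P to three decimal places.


loops=1 perimeter=7.365

Straddling triangles (8 of 12):
  (v3,v0,v4) [++-] → (-0.4163, 0.72105, 0)–(-0.4163, 1.5675, 0)  len=0.8465
  (v3,v4,v2) [+-+] → (-0.4163, 1.5675, 0)–(-0.4163, 0.72105, 0.9666)  len=1.2848
  (v4,v0,v5) [-+-] → (-0.4163, 0.72105, 0)–(-0.4163, 0, 0)  len=0.7210
  (v4,v5,v2) [--+] → (-0.4163, 0, 1.3783)–(-0.4163, 0.72105, 0.9666)  len=0.8303
  (v5,v0,v6) [-+-] → (-0.4163, 0, 0)–(-0.4163, -0.72105, 0)  len=0.7210
  (v5,v6,v2) [--+] → (-0.4163, -0.72105, 0.9666)–(-0.4163, 0, 1.3783)  len=0.8303
  (v6,v0,v7) [-++] → (-0.4163, -0.72105, 0)–(-0.4163, -1.5675, 0)  len=0.8465
  (v6,v7,v2) [-++] → (-0.4163, -1.5675, 0)–(-0.4163, -0.72105, 0.9666)  len=1.2848

Chained into 1 loop(s):
  loop 1: 8 segments, perimeter = 7.3653
Total perimeter = 7.365


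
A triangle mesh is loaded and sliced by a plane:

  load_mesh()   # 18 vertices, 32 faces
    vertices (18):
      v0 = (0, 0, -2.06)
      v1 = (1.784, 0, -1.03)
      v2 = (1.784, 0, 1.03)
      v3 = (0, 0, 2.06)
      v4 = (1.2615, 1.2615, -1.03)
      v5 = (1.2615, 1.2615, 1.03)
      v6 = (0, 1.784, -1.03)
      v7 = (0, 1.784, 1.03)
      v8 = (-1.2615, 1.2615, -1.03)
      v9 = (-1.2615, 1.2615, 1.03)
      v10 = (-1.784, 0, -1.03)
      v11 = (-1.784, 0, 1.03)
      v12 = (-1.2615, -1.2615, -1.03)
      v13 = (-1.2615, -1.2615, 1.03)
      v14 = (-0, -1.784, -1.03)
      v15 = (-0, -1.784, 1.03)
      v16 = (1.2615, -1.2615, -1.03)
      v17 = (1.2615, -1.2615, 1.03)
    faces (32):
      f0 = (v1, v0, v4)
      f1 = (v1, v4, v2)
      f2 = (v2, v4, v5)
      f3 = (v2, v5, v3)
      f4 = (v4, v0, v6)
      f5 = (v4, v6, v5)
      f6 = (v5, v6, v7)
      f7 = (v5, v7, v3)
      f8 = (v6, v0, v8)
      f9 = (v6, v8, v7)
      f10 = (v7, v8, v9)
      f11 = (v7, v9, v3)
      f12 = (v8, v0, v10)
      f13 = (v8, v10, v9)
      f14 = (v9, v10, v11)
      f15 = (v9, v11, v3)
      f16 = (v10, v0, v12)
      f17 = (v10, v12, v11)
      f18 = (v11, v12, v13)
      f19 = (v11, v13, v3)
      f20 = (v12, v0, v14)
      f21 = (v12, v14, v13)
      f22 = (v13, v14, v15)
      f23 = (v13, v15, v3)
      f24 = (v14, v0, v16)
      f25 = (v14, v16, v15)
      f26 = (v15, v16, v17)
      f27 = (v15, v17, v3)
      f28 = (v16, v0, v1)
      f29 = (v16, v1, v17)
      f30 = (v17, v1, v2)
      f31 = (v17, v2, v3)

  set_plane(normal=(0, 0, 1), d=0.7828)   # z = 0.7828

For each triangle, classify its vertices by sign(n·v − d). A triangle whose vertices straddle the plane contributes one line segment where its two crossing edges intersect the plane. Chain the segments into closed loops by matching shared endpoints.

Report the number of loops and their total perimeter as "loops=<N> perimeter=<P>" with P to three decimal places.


loops=1 perimeter=10.923

Straddling triangles (16 of 32):
  (v1,v4,v2) [--+] → (1.7213, 0.15138, 0.7828)–(1.784, 0, 0.7828)  len=0.1639
  (v2,v4,v5) [+-+] → (1.7213, 0.15138, 0.7828)–(1.2615, 1.2615, 0.7828)  len=1.2016
  (v4,v6,v5) [--+] → (1.11012, 1.3242, 0.7828)–(1.2615, 1.2615, 0.7828)  len=0.1639
  (v5,v6,v7) [+-+] → (1.11012, 1.3242, 0.7828)–(0, 1.784, 0.7828)  len=1.2016
  (v6,v8,v7) [--+] → (-0.15138, 1.7213, 0.7828)–(0, 1.784, 0.7828)  len=0.1639
  (v7,v8,v9) [+-+] → (-0.15138, 1.7213, 0.7828)–(-1.2615, 1.2615, 0.7828)  len=1.2016
  (v8,v10,v9) [--+] → (-1.3242, 1.11012, 0.7828)–(-1.2615, 1.2615, 0.7828)  len=0.1639
  (v9,v10,v11) [+-+] → (-1.3242, 1.11012, 0.7828)–(-1.784, 0, 0.7828)  len=1.2016
  (v10,v12,v11) [--+] → (-1.7213, -0.15138, 0.7828)–(-1.784, 0, 0.7828)  len=0.1639
  (v11,v12,v13) [+-+] → (-1.7213, -0.15138, 0.7828)–(-1.2615, -1.2615, 0.7828)  len=1.2016
  (v12,v14,v13) [--+] → (-1.11012, -1.3242, 0.7828)–(-1.2615, -1.2615, 0.7828)  len=0.1639
  (v13,v14,v15) [+-+] → (-1.11012, -1.3242, 0.7828)–(0, -1.784, 0.7828)  len=1.2016
  (v14,v16,v15) [--+] → (0.15138, -1.7213, 0.7828)–(0, -1.784, 0.7828)  len=0.1639
  (v15,v16,v17) [+-+] → (0.15138, -1.7213, 0.7828)–(1.2615, -1.2615, 0.7828)  len=1.2016
  (v16,v1,v17) [--+] → (1.3242, -1.11012, 0.7828)–(1.2615, -1.2615, 0.7828)  len=0.1639
  (v17,v1,v2) [+-+] → (1.3242, -1.11012, 0.7828)–(1.784, 0, 0.7828)  len=1.2016

Chained into 1 loop(s):
  loop 1: 16 segments, perimeter = 10.9234
Total perimeter = 10.923


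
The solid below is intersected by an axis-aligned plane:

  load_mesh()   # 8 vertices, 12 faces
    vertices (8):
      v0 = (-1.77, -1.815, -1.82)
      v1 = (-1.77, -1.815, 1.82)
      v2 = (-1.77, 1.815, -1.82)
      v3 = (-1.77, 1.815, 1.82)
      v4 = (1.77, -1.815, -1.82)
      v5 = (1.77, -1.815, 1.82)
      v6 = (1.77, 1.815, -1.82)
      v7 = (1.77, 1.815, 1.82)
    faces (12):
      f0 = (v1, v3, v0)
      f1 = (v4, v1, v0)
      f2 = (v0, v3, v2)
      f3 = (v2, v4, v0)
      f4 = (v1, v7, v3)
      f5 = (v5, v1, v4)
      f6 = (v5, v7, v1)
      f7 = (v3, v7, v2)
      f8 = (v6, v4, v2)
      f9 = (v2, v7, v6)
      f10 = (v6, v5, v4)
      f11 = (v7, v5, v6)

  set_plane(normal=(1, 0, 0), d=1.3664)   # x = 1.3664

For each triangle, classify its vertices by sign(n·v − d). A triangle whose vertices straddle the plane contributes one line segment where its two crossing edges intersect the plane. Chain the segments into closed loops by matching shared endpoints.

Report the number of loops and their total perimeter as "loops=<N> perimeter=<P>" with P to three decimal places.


Straddling triangles (8 of 12):
  (v4,v1,v0) [+--] → (1.3664, -1.815, -1.405)–(1.3664, -1.815, -1.82)  len=0.4150
  (v2,v4,v0) [-+-] → (1.3664, -1.40114, -1.82)–(1.3664, -1.815, -1.82)  len=0.4139
  (v1,v7,v3) [-+-] → (1.3664, 1.40114, 1.82)–(1.3664, 1.815, 1.82)  len=0.4139
  (v5,v1,v4) [+-+] → (1.3664, -1.815, 1.82)–(1.3664, -1.815, -1.405)  len=3.2250
  (v5,v7,v1) [++-] → (1.3664, 1.40114, 1.82)–(1.3664, -1.815, 1.82)  len=3.2161
  (v3,v7,v2) [-+-] → (1.3664, 1.815, 1.82)–(1.3664, 1.815, 1.405)  len=0.4150
  (v6,v4,v2) [++-] → (1.3664, -1.40114, -1.82)–(1.3664, 1.815, -1.82)  len=3.2161
  (v2,v7,v6) [-++] → (1.3664, 1.815, 1.405)–(1.3664, 1.815, -1.82)  len=3.2250

Chained into 1 loop(s):
  loop 1: 8 segments, perimeter = 14.5400
Total perimeter = 14.540

loops=1 perimeter=14.540


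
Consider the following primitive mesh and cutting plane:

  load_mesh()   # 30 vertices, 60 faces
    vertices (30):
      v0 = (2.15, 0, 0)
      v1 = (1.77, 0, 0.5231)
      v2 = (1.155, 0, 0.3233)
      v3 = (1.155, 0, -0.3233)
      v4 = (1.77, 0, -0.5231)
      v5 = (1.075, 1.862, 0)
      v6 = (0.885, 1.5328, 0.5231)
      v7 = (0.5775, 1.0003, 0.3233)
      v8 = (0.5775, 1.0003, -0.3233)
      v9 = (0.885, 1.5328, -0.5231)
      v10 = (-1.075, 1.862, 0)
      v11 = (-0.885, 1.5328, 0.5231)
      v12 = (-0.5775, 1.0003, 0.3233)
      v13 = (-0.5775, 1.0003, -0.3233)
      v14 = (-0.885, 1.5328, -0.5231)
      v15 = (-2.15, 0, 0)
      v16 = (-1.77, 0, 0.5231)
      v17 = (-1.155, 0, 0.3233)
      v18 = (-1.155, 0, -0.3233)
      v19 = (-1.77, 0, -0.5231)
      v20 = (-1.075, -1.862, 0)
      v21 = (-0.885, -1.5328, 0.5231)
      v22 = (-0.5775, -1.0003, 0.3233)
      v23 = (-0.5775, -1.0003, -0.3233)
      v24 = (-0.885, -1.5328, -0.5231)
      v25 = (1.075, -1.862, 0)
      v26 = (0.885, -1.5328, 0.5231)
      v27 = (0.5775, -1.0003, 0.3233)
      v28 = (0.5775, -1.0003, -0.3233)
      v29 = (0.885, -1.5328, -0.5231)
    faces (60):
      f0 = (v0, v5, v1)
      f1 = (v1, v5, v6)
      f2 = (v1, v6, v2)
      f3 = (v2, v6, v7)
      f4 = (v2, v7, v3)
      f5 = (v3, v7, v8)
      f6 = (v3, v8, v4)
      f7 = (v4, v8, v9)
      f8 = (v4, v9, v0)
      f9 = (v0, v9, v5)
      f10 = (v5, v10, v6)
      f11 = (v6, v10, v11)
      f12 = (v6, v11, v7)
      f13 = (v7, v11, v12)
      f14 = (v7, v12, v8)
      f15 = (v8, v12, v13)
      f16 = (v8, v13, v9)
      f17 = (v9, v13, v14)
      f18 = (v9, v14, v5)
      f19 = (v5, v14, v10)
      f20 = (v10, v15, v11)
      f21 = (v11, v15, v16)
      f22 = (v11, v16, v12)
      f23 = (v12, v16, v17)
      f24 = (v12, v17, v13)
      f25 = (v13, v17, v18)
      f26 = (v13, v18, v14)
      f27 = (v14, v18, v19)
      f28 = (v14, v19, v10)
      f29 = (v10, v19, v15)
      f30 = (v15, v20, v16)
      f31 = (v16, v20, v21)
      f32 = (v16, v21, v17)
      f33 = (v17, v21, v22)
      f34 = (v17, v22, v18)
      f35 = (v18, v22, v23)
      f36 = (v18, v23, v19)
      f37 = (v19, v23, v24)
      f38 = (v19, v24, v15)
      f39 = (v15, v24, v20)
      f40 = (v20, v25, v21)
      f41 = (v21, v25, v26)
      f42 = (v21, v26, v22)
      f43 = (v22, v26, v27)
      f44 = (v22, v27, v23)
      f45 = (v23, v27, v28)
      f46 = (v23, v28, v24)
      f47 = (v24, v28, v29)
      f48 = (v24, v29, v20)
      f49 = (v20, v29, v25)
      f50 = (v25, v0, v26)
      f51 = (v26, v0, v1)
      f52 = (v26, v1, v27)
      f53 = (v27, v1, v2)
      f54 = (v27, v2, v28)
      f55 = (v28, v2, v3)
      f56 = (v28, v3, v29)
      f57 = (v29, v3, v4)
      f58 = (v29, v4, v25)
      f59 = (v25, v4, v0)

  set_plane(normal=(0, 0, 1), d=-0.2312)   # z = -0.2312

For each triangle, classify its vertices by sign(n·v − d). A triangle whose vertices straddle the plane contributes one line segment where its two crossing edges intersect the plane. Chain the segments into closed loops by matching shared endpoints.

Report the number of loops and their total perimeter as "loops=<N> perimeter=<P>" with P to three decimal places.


Straddling triangles (24 of 60):
  (v2,v7,v3) [++-] → (1.07274, 0.14248, -0.2312)–(1.155, 0, -0.2312)  len=0.1645
  (v3,v7,v8) [-+-] → (1.07274, 0.14248, -0.2312)–(0.5775, 1.0003, -0.2312)  len=0.9905
  (v4,v9,v0) [--+] → (1.59089, 0.677468, -0.2312)–(1.98205, 0, -0.2312)  len=0.7823
  (v0,v9,v5) [+-+] → (1.59089, 0.677468, -0.2312)–(0.991024, 1.7165, -0.2312)  len=1.1998
  (v7,v12,v8) [++-] → (0.412985, 1.0003, -0.2312)–(0.5775, 1.0003, -0.2312)  len=0.1645
  (v8,v12,v13) [-+-] → (0.412985, 1.0003, -0.2312)–(-0.5775, 1.0003, -0.2312)  len=0.9905
  (v9,v14,v5) [--+] → (0.208718, 1.7165, -0.2312)–(0.991024, 1.7165, -0.2312)  len=0.7823
  (v5,v14,v10) [+-+] → (0.208718, 1.7165, -0.2312)–(-0.991024, 1.7165, -0.2312)  len=1.1997
  (v12,v17,v13) [++-] → (-0.659758, 0.85782, -0.2312)–(-0.5775, 1.0003, -0.2312)  len=0.1645
  (v13,v17,v18) [-+-] → (-0.659758, 0.85782, -0.2312)–(-1.155, 0, -0.2312)  len=0.9905
  (v14,v19,v10) [--+] → (-1.38218, 1.03903, -0.2312)–(-0.991024, 1.7165, -0.2312)  len=0.7823
  (v10,v19,v15) [+-+] → (-1.38218, 1.03903, -0.2312)–(-1.98205, 0, -0.2312)  len=1.1998
  (v17,v22,v18) [++-] → (-1.07274, -0.14248, -0.2312)–(-1.155, 0, -0.2312)  len=0.1645
  (v18,v22,v23) [-+-] → (-1.07274, -0.14248, -0.2312)–(-0.5775, -1.0003, -0.2312)  len=0.9905
  (v19,v24,v15) [--+] → (-1.59089, -0.677468, -0.2312)–(-1.98205, 0, -0.2312)  len=0.7823
  (v15,v24,v20) [+-+] → (-1.59089, -0.677468, -0.2312)–(-0.991024, -1.7165, -0.2312)  len=1.1998
  (v22,v27,v23) [++-] → (-0.412985, -1.0003, -0.2312)–(-0.5775, -1.0003, -0.2312)  len=0.1645
  (v23,v27,v28) [-+-] → (-0.412985, -1.0003, -0.2312)–(0.5775, -1.0003, -0.2312)  len=0.9905
  (v24,v29,v20) [--+] → (-0.208718, -1.7165, -0.2312)–(-0.991024, -1.7165, -0.2312)  len=0.7823
  (v20,v29,v25) [+-+] → (-0.208718, -1.7165, -0.2312)–(0.991024, -1.7165, -0.2312)  len=1.1997
  (v27,v2,v28) [++-] → (0.659758, -0.85782, -0.2312)–(0.5775, -1.0003, -0.2312)  len=0.1645
  (v28,v2,v3) [-+-] → (0.659758, -0.85782, -0.2312)–(1.155, 0, -0.2312)  len=0.9905
  (v29,v4,v25) [--+] → (1.38218, -1.03903, -0.2312)–(0.991024, -1.7165, -0.2312)  len=0.7823
  (v25,v4,v0) [+-+] → (1.38218, -1.03903, -0.2312)–(1.98205, 0, -0.2312)  len=1.1998

Chained into 2 loop(s):
  loop 1: 12 segments, perimeter = 6.9301
  loop 2: 12 segments, perimeter = 11.8923
Total perimeter = 18.822

loops=2 perimeter=18.822


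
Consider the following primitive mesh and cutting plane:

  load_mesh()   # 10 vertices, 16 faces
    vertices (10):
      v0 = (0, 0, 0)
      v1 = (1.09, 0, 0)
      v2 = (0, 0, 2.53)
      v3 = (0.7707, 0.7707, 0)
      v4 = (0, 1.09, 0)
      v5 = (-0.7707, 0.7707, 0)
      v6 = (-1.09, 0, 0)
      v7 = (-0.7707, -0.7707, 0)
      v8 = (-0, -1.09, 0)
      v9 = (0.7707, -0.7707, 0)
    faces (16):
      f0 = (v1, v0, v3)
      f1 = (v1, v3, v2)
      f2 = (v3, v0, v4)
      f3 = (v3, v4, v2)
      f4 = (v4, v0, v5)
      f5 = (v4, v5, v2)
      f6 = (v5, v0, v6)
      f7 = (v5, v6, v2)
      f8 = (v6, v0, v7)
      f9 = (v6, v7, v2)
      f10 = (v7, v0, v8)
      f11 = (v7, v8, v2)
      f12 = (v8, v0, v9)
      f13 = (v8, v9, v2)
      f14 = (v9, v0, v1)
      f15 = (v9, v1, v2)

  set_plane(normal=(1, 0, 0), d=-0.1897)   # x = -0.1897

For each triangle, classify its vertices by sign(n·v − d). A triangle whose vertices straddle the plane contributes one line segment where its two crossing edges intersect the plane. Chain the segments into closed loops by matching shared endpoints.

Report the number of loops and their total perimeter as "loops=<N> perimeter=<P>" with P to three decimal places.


Straddling triangles (8 of 16):
  (v4,v0,v5) [++-] → (-0.1897, 0.1897, 0)–(-0.1897, 1.01141, 0)  len=0.8217
  (v4,v5,v2) [+-+] → (-0.1897, 1.01141, 0)–(-0.1897, 0.1897, 1.90727)  len=2.0767
  (v5,v0,v6) [-+-] → (-0.1897, 0.1897, 0)–(-0.1897, 0, 0)  len=0.1897
  (v5,v6,v2) [--+] → (-0.1897, 0, 2.08969)–(-0.1897, 0.1897, 1.90727)  len=0.2632
  (v6,v0,v7) [-+-] → (-0.1897, 0, 0)–(-0.1897, -0.1897, 0)  len=0.1897
  (v6,v7,v2) [--+] → (-0.1897, -0.1897, 1.90727)–(-0.1897, 0, 2.08969)  len=0.2632
  (v7,v0,v8) [-++] → (-0.1897, -0.1897, 0)–(-0.1897, -1.01141, 0)  len=0.8217
  (v7,v8,v2) [-++] → (-0.1897, -1.01141, 0)–(-0.1897, -0.1897, 1.90727)  len=2.0767

Chained into 1 loop(s):
  loop 1: 8 segments, perimeter = 6.7027
Total perimeter = 6.703

loops=1 perimeter=6.703


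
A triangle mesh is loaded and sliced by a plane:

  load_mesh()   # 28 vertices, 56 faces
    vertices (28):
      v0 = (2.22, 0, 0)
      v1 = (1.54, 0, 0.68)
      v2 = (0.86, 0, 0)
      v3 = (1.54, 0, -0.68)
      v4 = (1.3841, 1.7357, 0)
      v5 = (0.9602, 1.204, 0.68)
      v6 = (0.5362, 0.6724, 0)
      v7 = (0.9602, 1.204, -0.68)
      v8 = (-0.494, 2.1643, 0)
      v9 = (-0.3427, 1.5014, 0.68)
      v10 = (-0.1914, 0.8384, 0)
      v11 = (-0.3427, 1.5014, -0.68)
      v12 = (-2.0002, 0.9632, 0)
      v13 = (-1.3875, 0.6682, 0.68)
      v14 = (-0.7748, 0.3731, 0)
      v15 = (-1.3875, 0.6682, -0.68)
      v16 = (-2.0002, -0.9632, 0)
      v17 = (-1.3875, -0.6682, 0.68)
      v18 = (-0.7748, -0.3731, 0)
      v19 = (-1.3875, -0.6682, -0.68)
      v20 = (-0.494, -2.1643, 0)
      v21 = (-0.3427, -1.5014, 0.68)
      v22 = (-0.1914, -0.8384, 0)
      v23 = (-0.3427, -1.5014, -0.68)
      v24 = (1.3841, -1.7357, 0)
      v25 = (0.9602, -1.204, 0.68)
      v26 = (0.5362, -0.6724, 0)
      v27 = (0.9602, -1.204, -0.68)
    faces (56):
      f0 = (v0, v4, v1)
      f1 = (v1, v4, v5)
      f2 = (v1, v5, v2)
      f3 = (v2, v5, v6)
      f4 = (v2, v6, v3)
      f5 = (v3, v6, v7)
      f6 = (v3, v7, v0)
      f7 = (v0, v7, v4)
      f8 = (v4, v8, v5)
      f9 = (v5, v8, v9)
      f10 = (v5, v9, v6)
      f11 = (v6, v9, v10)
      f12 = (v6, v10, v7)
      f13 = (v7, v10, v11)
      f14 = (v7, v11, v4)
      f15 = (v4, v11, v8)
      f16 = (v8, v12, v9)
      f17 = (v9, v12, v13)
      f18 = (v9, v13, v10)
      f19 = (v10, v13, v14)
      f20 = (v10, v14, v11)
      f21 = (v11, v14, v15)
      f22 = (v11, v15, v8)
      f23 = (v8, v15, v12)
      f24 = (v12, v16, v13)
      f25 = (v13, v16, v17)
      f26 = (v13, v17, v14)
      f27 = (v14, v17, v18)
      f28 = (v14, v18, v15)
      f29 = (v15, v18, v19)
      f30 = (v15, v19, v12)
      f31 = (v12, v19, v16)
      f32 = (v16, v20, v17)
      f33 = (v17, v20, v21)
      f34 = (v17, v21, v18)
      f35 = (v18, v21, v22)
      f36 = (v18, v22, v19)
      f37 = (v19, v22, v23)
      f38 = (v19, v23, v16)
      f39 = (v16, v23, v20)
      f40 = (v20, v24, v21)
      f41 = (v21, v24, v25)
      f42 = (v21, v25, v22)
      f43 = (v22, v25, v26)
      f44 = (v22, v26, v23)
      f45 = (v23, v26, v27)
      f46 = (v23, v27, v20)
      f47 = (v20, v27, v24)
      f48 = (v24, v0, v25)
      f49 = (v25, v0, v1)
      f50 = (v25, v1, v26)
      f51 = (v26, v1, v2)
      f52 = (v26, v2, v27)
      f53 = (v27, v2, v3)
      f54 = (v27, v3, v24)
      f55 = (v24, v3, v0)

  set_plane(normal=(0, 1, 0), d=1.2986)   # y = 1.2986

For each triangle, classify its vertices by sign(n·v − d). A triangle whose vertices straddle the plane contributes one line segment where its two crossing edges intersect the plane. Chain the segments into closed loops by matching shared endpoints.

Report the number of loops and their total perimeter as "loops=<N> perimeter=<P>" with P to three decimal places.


loops=1 perimeter=7.446

Straddling triangles (16 of 56):
  (v0,v4,v1) [-+-] → (1.5946, 1.2986, 0)–(1.42336, 1.2986, 0.171244)  len=0.2422
  (v1,v4,v5) [-+-] → (1.42336, 1.2986, 0.171244)–(1.03562, 1.2986, 0.559014)  len=0.5484
  (v0,v7,v4) [--+] → (1.03562, 1.2986, -0.559014)–(1.5946, 1.2986, 0)  len=0.7905
  (v4,v8,v5) [++-] → (0.816945, 1.2986, 0.613013)–(1.03562, 1.2986, 0.559014)  len=0.2252
  (v5,v8,v9) [-++] → (0.816945, 1.2986, 0.613013)–(0.54576, 1.2986, 0.68)  len=0.2793
  (v5,v9,v6) [-+-] → (0.54576, 1.2986, 0.68)–(-0.127693, 1.2986, 0.51365)  len=0.6937
  (v6,v9,v10) [-+-] → (-0.127693, 1.2986, 0.51365)–(-0.29642, 1.2986, 0.472)  len=0.1738
  (v7,v10,v11) [--+] → (-0.29642, 1.2986, -0.472)–(0.54576, 1.2986, -0.68)  len=0.8675
  (v7,v11,v4) [-++] → (0.54576, 1.2986, -0.68)–(1.03562, 1.2986, -0.559014)  len=0.5046
  (v8,v12,v9) [+-+] → (-1.5796, 1.2986, 0)–(-0.967265, 1.2986, 0.423768)  len=0.7447
  (v9,v12,v13) [+--] → (-0.967265, 1.2986, 0.423768)–(-0.597003, 1.2986, 0.68)  len=0.4503
  (v9,v13,v10) [+--] → (-0.597003, 1.2986, 0.68)–(-0.29642, 1.2986, 0.472)  len=0.3655
  (v10,v14,v11) [--+] → (-0.420365, 1.2986, -0.557777)–(-0.29642, 1.2986, -0.472)  len=0.1507
  (v11,v14,v15) [+--] → (-0.420365, 1.2986, -0.557777)–(-0.597003, 1.2986, -0.68)  len=0.2148
  (v11,v15,v8) [+-+] → (-0.597003, 1.2986, -0.68)–(-1.01101, 1.2986, -0.393474)  len=0.5035
  (v8,v15,v12) [+--] → (-1.01101, 1.2986, -0.393474)–(-1.5796, 1.2986, 0)  len=0.6915

Chained into 1 loop(s):
  loop 1: 16 segments, perimeter = 7.4462
Total perimeter = 7.446


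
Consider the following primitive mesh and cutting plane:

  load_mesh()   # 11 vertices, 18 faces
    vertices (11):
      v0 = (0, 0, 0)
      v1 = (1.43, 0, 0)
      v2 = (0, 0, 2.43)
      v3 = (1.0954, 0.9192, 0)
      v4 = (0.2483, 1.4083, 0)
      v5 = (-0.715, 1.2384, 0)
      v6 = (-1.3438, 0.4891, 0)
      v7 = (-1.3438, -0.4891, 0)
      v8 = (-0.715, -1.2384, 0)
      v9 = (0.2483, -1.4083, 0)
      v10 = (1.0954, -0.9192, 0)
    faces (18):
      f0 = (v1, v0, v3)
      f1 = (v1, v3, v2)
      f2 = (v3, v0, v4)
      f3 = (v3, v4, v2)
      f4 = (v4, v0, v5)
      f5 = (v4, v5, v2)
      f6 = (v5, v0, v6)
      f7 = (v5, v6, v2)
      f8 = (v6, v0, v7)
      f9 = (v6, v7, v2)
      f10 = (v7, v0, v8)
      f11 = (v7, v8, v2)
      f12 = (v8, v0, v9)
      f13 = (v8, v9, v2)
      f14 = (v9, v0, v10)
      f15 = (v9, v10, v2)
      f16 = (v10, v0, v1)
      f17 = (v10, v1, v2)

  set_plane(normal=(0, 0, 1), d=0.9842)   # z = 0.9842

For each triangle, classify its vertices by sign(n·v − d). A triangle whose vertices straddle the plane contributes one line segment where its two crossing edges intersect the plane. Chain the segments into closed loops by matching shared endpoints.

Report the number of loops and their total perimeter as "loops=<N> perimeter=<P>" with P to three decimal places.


Straddling triangles (9 of 18):
  (v1,v3,v2) [--+] → (0.65174, 0.546905, 0.9842)–(0.850821, 0, 0.9842)  len=0.5820
  (v3,v4,v2) [--+] → (0.147733, 0.83791, 0.9842)–(0.65174, 0.546905, 0.9842)  len=0.5820
  (v4,v5,v2) [--+] → (-0.42541, 0.736823, 0.9842)–(0.147733, 0.83791, 0.9842)  len=0.5820
  (v5,v6,v2) [--+] → (-0.799533, 0.291004, 0.9842)–(-0.42541, 0.736823, 0.9842)  len=0.5820
  (v6,v7,v2) [--+] → (-0.799533, -0.291004, 0.9842)–(-0.799533, 0.291004, 0.9842)  len=0.5820
  (v7,v8,v2) [--+] → (-0.42541, -0.736823, 0.9842)–(-0.799533, -0.291004, 0.9842)  len=0.5820
  (v8,v9,v2) [--+] → (0.147733, -0.83791, 0.9842)–(-0.42541, -0.736823, 0.9842)  len=0.5820
  (v9,v10,v2) [--+] → (0.65174, -0.546905, 0.9842)–(0.147733, -0.83791, 0.9842)  len=0.5820
  (v10,v1,v2) [--+] → (0.850821, 0, 0.9842)–(0.65174, -0.546905, 0.9842)  len=0.5820

Chained into 1 loop(s):
  loop 1: 9 segments, perimeter = 5.2380
Total perimeter = 5.238

loops=1 perimeter=5.238
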